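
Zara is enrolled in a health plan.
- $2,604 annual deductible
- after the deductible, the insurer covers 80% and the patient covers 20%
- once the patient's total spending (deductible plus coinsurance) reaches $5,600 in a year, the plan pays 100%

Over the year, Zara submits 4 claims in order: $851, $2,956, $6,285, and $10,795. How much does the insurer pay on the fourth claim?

$9,296.60

Claim 1 — $851: entire amount goes to the deductible. Patient pays $851; OOP now $851. Plan pays $851 − $851 = $0.
Claim 2 — $2,956: deductible takes $1,753, $1,203 remains; coinsurance $1,203 × 20% = $240.60. Patient owes $1,993.60 (running OOP $2,844.60). Plan pays $2,956 − $1,993.60 = $962.40.
Claim 3 — $6,285: deductible met; 20% of $6,285 = $1,257. Patient pays $1,257; OOP now $4,101.60. Plan pays $6,285 − $1,257 = $5,028.
Claim 4 — $10,795: deductible met; 20% of $10,795 = $2,159. That would push OOP to $6,260.60, over the $5,600 cap, so patient pays $5,600 − $4,101.60 = $1,498.40. Plan pays $10,795 − $1,498.40 = $9,296.60.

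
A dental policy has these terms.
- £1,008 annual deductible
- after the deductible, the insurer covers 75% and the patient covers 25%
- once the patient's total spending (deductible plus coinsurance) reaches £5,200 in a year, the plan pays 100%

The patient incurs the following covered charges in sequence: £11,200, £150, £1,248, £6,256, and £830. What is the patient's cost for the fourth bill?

£1,294.50

Claim 1 — £11,200: £1,008 to deductible, leaving £10,192; 25% of £10,192 = £2,548. Patient owes £3,556 (running OOP £3,556).
Claim 2 — £150: deductible met; 25% of £150 = £37.50. Patient owes £37.50 (running OOP £3,593.50).
Claim 3 — £1,248: deductible already satisfied, so patient's share is 25% × £1,248 = £312. Patient owes £312 (running OOP £3,905.50).
Claim 4 — £6,256: 25% coinsurance on £6,256 = £1,564. OOP would hit £5,469.50 > £5,200, so the cap limits the patient to £5,200 − £3,905.50 = £1,294.50.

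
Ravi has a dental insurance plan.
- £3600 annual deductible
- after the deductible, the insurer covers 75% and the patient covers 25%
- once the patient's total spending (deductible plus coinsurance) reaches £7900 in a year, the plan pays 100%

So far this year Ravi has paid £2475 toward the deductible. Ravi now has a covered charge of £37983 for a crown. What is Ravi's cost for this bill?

£5425

£2475 of the £3600 deductible is already met, leaving £1125.
After the £1125 deductible portion, £37983 − £1125 = £36858 is subject to coinsurance.
25% of £36858 = £9214.50 falls to the patient.
So the patient owes £1125 + £9214.50 = £10339.50 before any cap.
Year-to-date out-of-pocket would reach £2475 + £10339.50 = £12814.50, above the £7900 maximum, so the patient pays only £7900 − £2475 = £5425.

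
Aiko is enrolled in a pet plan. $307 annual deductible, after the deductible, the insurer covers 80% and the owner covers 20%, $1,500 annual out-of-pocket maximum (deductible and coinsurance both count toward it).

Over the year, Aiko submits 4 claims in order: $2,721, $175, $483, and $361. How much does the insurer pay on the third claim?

Bill 1, $2,721: deductible takes $307, $2,414 remains; owner's 20% is $482.80. Owner owes $789.80 (running OOP $789.80). Plan pays $2,721 − $789.80 = $1,931.20.
Bill 2, $175: deductible met; 20% of $175 = $35. Cost to owner: $35. OOP to date $824.80. Plan pays $175 − $35 = $140.
Bill 3, $483: deductible already satisfied, so owner's share is 20% × $483 = $96.60. Owner pays $96.60; OOP now $921.40. Insurer: $483 − $96.60 = $386.40.

$386.40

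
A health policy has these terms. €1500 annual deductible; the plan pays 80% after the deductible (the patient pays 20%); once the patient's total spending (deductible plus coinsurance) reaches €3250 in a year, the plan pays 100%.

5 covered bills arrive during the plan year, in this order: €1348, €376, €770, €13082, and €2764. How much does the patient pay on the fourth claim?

Claim 1 (€1348): all of it applies to the deductible. Patient pays €1348; OOP now €1348.
Claim 2 (€376): €152 to deductible, leaving €224; coinsurance €224 × 20% = €44.80. Cost to patient: €196.80. OOP to date €1544.80.
Claim 3 (€770): 20% coinsurance on €770 = €154. Cost to patient: €154. OOP to date €1698.80.
Claim 4 (€13082): deductible already satisfied, so patient's share is 20% × €13082 = €2616.40. OOP would hit €4315.20 > €3250, so the cap limits the patient to €3250 − €1698.80 = €1551.20.

€1551.20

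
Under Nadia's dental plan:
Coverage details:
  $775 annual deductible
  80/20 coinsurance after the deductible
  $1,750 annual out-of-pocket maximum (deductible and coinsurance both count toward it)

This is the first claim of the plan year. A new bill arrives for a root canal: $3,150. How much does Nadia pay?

$1,250

The full $775 deductible is still open; $775 of this bill applies to it.
After the $775 deductible portion, $3,150 − $775 = $2,375 is subject to coinsurance.
20% of $2,375 = $475 falls to the patient.
Patient responsibility before any cap: $775 + $475 = $1,250.
Total out-of-pocket so far would be $0 + $1,250 = $1,250, below the $1,750 cap — no reduction.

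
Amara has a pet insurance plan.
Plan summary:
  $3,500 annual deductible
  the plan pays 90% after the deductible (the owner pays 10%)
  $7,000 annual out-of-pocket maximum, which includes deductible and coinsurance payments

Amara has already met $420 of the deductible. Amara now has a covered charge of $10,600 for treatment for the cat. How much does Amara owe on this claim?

$420 of the $3,500 deductible is already met, leaving $3,080.
The remaining $7,520 (= $10,600 − $3,080) moves to coinsurance.
Coinsurance: $7,520 × 10% = $752.
So the owner owes $3,080 + $752 = $3,832 before any cap.
Total out-of-pocket so far would be $420 + $3,832 = $4,252, below the $7,000 cap — no reduction.

$3,832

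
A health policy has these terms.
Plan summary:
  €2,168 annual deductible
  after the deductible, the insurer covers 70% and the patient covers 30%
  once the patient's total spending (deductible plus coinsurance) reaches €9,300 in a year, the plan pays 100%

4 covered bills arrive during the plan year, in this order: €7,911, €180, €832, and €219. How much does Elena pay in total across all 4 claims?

€4,260.20

Bill 1, €7,911: €2,168 finishes the deductible; €5,743 goes to coinsurance; patient's 30% is €1,722.90. Cost to patient: €3,890.90. OOP to date €3,890.90.
Bill 2, €180: 30% coinsurance on €180 = €54. Cost to patient: €54. OOP to date €3,944.90.
Bill 3, €832: deductible met; 30% of €832 = €249.60. Cost to patient: €249.60. OOP to date €4,194.50.
Bill 4, €219: deductible already satisfied, so patient's share is 30% × €219 = €65.70. Cost to patient: €65.70. OOP to date €4,260.20.
Summing the patient's payments: €3,890.90 + €54 + €249.60 + €65.70 = €4,260.20.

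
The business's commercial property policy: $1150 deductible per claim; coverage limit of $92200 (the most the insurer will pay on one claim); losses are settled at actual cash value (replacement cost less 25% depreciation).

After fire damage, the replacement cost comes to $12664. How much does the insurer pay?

$8348

Actual cash value after 25% depreciation: $12664 × 75% = $9498.
After the deductible, $9498 − $1150 = $8348 remains.
That's under the $92200 cap, so the insurer reimburses the full $8348.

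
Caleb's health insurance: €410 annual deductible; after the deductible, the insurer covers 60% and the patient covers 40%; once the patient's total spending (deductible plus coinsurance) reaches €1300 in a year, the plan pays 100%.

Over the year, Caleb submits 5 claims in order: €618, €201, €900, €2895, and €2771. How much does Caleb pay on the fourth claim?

#1 (€618): deductible takes €410, €208 remains; patient's 40% is €83.20. Patient owes €493.20 (running OOP €493.20).
#2 (€201): 40% coinsurance on €201 = €80.40. Patient owes €80.40 (running OOP €573.60).
#3 (€900): 40% coinsurance on €900 = €360. Patient owes €360 (running OOP €933.60).
#4 (€2895): deductible already satisfied, so patient's share is 40% × €2895 = €1158. OOP would hit €2091.60 > €1300, so the cap limits the patient to €1300 − €933.60 = €366.40.

€366.40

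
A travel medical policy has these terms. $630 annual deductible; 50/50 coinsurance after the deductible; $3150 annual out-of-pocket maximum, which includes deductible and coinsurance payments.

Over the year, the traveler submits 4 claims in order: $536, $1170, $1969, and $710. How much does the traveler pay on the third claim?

Bill 1, $536: fully absorbed by the deductible. Cost to traveler: $536. OOP to date $536.
Bill 2, $1170: $94 to deductible, leaving $1076; traveler's 50% is $538. Traveler pays $632; OOP now $1168.
Bill 3, $1969: 50% coinsurance on $1969 = $984.50. Traveler pays $984.50; OOP now $2152.50.

$984.50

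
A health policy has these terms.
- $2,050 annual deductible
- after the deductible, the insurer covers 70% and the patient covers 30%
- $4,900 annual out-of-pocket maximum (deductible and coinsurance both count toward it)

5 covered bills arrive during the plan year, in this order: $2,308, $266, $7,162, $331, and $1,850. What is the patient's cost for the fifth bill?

$444.90

Claim 1 ($2,308): $2,050 finishes the deductible; $258 goes to coinsurance; patient's 30% is $77.40. Patient owes $2,127.40 (running OOP $2,127.40).
Claim 2 ($266): 30% coinsurance on $266 = $79.80. Cost to patient: $79.80. OOP to date $2,207.20.
Claim 3 ($7,162): deductible already satisfied, so patient's share is 30% × $7,162 = $2,148.60. Patient pays $2,148.60; OOP now $4,355.80.
Claim 4 ($331): 30% coinsurance on $331 = $99.30. Patient owes $99.30 (running OOP $4,455.10).
Claim 5 ($1,850): deductible already satisfied, so patient's share is 30% × $1,850 = $555. OOP would hit $5,010.10 > $4,900, so the cap limits the patient to $4,900 − $4,455.10 = $444.90.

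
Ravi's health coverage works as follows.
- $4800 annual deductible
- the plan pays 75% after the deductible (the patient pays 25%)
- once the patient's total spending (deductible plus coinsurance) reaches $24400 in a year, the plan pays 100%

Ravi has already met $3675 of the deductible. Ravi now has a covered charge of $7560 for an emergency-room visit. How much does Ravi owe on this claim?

$2733.75

Deductible still to meet: $4800 − $3675 = $1125.
That leaves $7560 − $1125 = $6435 for coinsurance.
25% of $6435 = $1608.75 falls to the patient.
So the patient owes $1125 + $1608.75 = $2733.75 before any cap.
Year-to-date out-of-pocket becomes $3675 + $2733.75 = $6408.75, still under the $24400 maximum, so no cap applies.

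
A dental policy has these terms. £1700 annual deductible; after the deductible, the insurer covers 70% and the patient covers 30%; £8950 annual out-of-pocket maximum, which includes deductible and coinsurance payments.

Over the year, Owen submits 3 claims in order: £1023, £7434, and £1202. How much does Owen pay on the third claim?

Claim 1 — £1023: fully absorbed by the deductible. Patient owes £1023 (running OOP £1023).
Claim 2 — £7434: £677 finishes the deductible; £6757 goes to coinsurance; 30% of £6757 = £2027.10. Cost to patient: £2704.10. OOP to date £3727.10.
Claim 3 — £1202: deductible already satisfied, so patient's share is 30% × £1202 = £360.60. Patient pays £360.60; OOP now £4087.70.

£360.60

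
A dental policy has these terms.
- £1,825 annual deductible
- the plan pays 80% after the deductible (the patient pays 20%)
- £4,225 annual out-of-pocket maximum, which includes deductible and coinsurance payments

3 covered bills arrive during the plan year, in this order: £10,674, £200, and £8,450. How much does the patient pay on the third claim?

£590.20

Bill 1, £10,674: deductible takes £1,825, £8,849 remains; patient's 20% is £1,769.80. Patient owes £3,594.80 (running OOP £3,594.80).
Bill 2, £200: 20% coinsurance on £200 = £40. Cost to patient: £40. OOP to date £3,634.80.
Bill 3, £8,450: deductible met; 20% of £8,450 = £1,690. That would push OOP to £5,324.80, over the £4,225 cap, so patient pays £4,225 − £3,634.80 = £590.20.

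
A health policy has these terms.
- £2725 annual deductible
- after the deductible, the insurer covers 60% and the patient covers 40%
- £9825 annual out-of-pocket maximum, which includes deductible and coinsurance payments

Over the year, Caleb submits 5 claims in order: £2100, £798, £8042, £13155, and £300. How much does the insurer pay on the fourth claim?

#1 (£2100): all of it applies to the deductible. Patient pays £2100; OOP now £2100. Plan pays £2100 − £2100 = £0.
#2 (£798): deductible takes £625, £173 remains; coinsurance £173 × 40% = £69.20. Patient owes £694.20 (running OOP £2794.20). Plan pays £798 − £694.20 = £103.80.
#3 (£8042): deductible already satisfied, so patient's share is 40% × £8042 = £3216.80. Cost to patient: £3216.80. OOP to date £6011. Insurer: £8042 − £3216.80 = £4825.20.
#4 (£13155): deductible already satisfied, so patient's share is 40% × £13155 = £5262. OOP would hit £11273 > £9825, so the cap limits the patient to £9825 − £6011 = £3814. Insurer: £13155 − £3814 = £9341.

£9341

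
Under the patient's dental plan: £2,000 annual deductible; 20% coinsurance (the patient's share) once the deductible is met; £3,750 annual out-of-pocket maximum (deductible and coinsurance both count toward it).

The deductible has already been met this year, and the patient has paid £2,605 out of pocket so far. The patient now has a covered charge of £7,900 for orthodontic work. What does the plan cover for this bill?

The deductible is already satisfied, so the full bill goes to coinsurance.
Patient's 20% share of £7,900 is £1,580.
Year-to-date out-of-pocket would reach £2,605 + £1,580 = £4,185, above the £3,750 maximum, so the patient pays only £3,750 − £2,605 = £1,145.
The insurer covers the remainder: £7,900 − £1,145 = £6,755.

£6,755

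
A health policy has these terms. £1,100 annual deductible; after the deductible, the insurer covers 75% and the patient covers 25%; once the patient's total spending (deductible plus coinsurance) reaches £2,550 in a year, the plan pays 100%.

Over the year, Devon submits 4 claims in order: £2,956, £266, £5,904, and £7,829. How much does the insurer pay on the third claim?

Bill 1, £2,956: £1,100 finishes the deductible; £1,856 goes to coinsurance; coinsurance £1,856 × 25% = £464. Patient pays £1,564; OOP now £1,564. Insurer: £2,956 − £1,564 = £1,392.
Bill 2, £266: deductible met; 25% of £266 = £66.50. Patient owes £66.50 (running OOP £1,630.50). Insurer: £266 − £66.50 = £199.50.
Bill 3, £5,904: 25% coinsurance on £5,904 = £1,476. That would push OOP to £3,106.50, over the £2,550 cap, so patient pays £2,550 − £1,630.50 = £919.50. Insurer: £5,904 − £919.50 = £4,984.50.

£4,984.50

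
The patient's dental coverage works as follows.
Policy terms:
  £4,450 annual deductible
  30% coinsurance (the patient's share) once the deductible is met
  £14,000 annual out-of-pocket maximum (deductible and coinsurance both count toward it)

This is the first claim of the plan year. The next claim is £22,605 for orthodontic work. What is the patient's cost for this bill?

£9,896.50

Deductible not yet touched, so the first £4,450 of the bill goes to the deductible.
The remaining £18,155 (= £22,605 − £4,450) moves to coinsurance.
30% of £18,155 = £5,446.50 falls to the patient.
That puts the patient's cost at £4,450 + £5,446.50 = £9,896.50 before any cap.
Cumulative spending £0 + £9,896.50 = £9,896.50 stays under the £14,000 maximum.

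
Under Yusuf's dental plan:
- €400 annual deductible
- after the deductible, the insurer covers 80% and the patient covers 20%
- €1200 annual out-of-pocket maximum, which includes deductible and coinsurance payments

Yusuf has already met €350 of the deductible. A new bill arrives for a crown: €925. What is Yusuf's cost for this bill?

Deductible still to meet: €400 − €350 = €50.
The remaining €875 (= €925 − €50) moves to coinsurance.
Coinsurance: €875 × 20% = €175.
So the patient owes €50 + €175 = €225 before any cap.
Year-to-date out-of-pocket becomes €350 + €225 = €575, still under the €1200 maximum, so no cap applies.

€225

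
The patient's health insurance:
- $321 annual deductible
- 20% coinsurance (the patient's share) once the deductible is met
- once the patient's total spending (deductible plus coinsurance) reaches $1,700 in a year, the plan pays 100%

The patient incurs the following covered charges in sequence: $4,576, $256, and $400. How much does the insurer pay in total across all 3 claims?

$3,928.80

#1 ($4,576): deductible takes $321, $4,255 remains; coinsurance $4,255 × 20% = $851. Patient pays $1,172; OOP now $1,172. Insurer: $4,576 − $1,172 = $3,404.
#2 ($256): deductible met; 20% of $256 = $51.20. Cost to patient: $51.20. OOP to date $1,223.20. Plan pays $256 − $51.20 = $204.80.
#3 ($400): 20% coinsurance on $400 = $80. Patient owes $80 (running OOP $1,303.20). Plan pays $400 − $80 = $320.
Insurer total = bills − patient's total = $5,232 − $1,303.20 = $3,928.80.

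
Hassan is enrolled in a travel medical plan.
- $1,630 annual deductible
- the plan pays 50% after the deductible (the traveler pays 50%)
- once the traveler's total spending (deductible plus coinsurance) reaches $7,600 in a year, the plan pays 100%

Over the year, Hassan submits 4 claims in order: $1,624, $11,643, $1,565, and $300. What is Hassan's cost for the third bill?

$151.50

#1 ($1,624): entire amount goes to the deductible. Traveler pays $1,624; OOP now $1,624.
#2 ($11,643): $6 finishes the deductible; $11,637 goes to coinsurance; traveler's 50% is $5,818.50. Traveler pays $5,824.50; OOP now $7,448.50.
#3 ($1,565): deductible already satisfied, so traveler's share is 50% × $1,565 = $782.50. OOP would hit $8,231 > $7,600, so the cap limits the traveler to $7,600 − $7,448.50 = $151.50.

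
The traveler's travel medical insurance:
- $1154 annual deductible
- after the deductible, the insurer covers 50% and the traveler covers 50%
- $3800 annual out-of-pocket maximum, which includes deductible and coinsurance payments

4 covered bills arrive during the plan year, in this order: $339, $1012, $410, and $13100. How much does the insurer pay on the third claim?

Claim 1 ($339): all of it applies to the deductible. Traveler owes $339 (running OOP $339). Insurer: $339 − $339 = $0.
Claim 2 ($1012): deductible takes $815, $197 remains; traveler's 50% is $98.50. Traveler pays $913.50; OOP now $1252.50. Insurer: $1012 − $913.50 = $98.50.
Claim 3 ($410): deductible met; 50% of $410 = $205. Traveler pays $205; OOP now $1457.50. Plan pays $410 − $205 = $205.

$205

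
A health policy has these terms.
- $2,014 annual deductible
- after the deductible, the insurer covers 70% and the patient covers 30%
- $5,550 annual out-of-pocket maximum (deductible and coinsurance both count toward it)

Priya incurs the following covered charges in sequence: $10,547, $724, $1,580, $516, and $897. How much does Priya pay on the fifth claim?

Claim 1 — $10,547: $2,014 to deductible, leaving $8,533; patient's 30% is $2,559.90. Patient pays $4,573.90; OOP now $4,573.90.
Claim 2 — $724: 30% coinsurance on $724 = $217.20. Cost to patient: $217.20. OOP to date $4,791.10.
Claim 3 — $1,580: deductible already satisfied, so patient's share is 30% × $1,580 = $474. Cost to patient: $474. OOP to date $5,265.10.
Claim 4 — $516: deductible met; 30% of $516 = $154.80. Patient owes $154.80 (running OOP $5,419.90).
Claim 5 — $897: 30% coinsurance on $897 = $269.10. Adding that to $5,419.90 gives $5,689, past the $5,550 cap; patient pays only $5,550 − $5,419.90 = $130.10.

$130.10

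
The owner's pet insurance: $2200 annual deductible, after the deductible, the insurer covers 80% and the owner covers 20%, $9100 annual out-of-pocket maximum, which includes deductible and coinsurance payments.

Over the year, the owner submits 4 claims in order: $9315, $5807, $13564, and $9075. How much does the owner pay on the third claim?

$2712.80

Claim 1 — $9315: deductible takes $2200, $7115 remains; 20% of $7115 = $1423. Cost to owner: $3623. OOP to date $3623.
Claim 2 — $5807: deductible already satisfied, so owner's share is 20% × $5807 = $1161.40. Cost to owner: $1161.40. OOP to date $4784.40.
Claim 3 — $13564: deductible already satisfied, so owner's share is 20% × $13564 = $2712.80. Owner owes $2712.80 (running OOP $7497.20).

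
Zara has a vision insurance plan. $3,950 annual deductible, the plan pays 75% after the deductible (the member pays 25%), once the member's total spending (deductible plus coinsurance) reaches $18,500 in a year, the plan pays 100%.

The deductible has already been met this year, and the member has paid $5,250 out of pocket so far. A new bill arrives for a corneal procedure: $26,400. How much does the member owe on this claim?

The deductible is already satisfied, so the full bill goes to coinsurance.
Coinsurance: $26,400 × 25% = $6,600.
Year-to-date out-of-pocket becomes $5,250 + $6,600 = $11,850, still under the $18,500 maximum, so no cap applies.

$6,600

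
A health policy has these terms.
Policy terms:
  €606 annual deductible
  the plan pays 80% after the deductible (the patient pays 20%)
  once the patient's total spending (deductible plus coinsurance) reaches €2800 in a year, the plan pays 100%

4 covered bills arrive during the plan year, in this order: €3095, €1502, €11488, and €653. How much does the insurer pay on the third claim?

€10092.20

Claim 1 — €3095: deductible takes €606, €2489 remains; 20% of €2489 = €497.80. Patient owes €1103.80 (running OOP €1103.80). Plan pays €3095 − €1103.80 = €1991.20.
Claim 2 — €1502: deductible met; 20% of €1502 = €300.40. Patient pays €300.40; OOP now €1404.20. Plan pays €1502 − €300.40 = €1201.60.
Claim 3 — €11488: deductible met; 20% of €11488 = €2297.60. OOP would hit €3701.80 > €2800, so the cap limits the patient to €2800 − €1404.20 = €1395.80. Plan pays €11488 − €1395.80 = €10092.20.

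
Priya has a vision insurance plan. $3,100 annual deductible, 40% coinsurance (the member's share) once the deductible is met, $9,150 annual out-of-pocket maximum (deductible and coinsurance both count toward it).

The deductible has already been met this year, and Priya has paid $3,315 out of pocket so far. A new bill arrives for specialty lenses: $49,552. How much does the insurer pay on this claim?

With the deductible met, the entire $49,552 is subject to coinsurance.
Coinsurance: $49,552 × 40% = $19,820.80.
Year-to-date out-of-pocket would reach $3,315 + $19,820.80 = $23,135.80, above the $9,150 maximum, so the member pays only $9,150 − $3,315 = $5,835.
The insurer covers the remainder: $49,552 − $5,835 = $43,717.

$43,717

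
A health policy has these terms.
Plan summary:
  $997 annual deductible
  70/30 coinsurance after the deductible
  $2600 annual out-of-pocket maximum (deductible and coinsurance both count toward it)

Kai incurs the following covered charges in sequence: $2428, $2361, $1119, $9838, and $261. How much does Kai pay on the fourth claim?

$129.70

Bill 1, $2428: $997 to deductible, leaving $1431; 30% of $1431 = $429.30. Patient owes $1426.30 (running OOP $1426.30).
Bill 2, $2361: deductible already satisfied, so patient's share is 30% × $2361 = $708.30. Patient owes $708.30 (running OOP $2134.60).
Bill 3, $1119: 30% coinsurance on $1119 = $335.70. Patient pays $335.70; OOP now $2470.30.
Bill 4, $9838: 30% coinsurance on $9838 = $2951.40. OOP would hit $5421.70 > $2600, so the cap limits the patient to $2600 − $2470.30 = $129.70.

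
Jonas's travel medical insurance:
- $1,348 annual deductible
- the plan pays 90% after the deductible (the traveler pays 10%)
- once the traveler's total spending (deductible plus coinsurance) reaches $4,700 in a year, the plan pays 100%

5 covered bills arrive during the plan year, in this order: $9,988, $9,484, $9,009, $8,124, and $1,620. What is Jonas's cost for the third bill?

$900.90

#1 ($9,988): deductible takes $1,348, $8,640 remains; coinsurance $8,640 × 10% = $864. Cost to traveler: $2,212. OOP to date $2,212.
#2 ($9,484): deductible already satisfied, so traveler's share is 10% × $9,484 = $948.40. Cost to traveler: $948.40. OOP to date $3,160.40.
#3 ($9,009): deductible already satisfied, so traveler's share is 10% × $9,009 = $900.90. Cost to traveler: $900.90. OOP to date $4,061.30.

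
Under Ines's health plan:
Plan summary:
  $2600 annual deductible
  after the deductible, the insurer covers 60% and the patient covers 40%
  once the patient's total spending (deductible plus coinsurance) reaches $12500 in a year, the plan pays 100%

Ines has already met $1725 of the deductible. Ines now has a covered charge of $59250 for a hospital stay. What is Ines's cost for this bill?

$10775

$1725 of the $2600 deductible is already met, leaving $875.
The remaining $58375 (= $59250 − $875) moves to coinsurance.
Coinsurance: $58375 × 40% = $23350.
That puts the patient's cost at $875 + $23350 = $24225 before any cap.
Year-to-date out-of-pocket would reach $1725 + $24225 = $25950, above the $12500 maximum, so the patient pays only $12500 − $1725 = $10775.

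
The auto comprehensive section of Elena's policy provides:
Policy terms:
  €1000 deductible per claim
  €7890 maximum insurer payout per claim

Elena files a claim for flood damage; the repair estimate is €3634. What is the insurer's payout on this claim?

After the deductible, €3634 − €1000 = €2634 remains.
€2634 ≤ €7890, so the limit doesn't bind; insurer pays €2634.

€2634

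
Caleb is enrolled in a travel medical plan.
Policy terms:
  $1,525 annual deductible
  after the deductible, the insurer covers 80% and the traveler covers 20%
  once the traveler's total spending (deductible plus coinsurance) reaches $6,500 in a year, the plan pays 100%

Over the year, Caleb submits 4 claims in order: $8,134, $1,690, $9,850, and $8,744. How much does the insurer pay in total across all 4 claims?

$21,918

Claim 1 — $8,134: $1,525 finishes the deductible; $6,609 goes to coinsurance; coinsurance $6,609 × 20% = $1,321.80. Traveler owes $2,846.80 (running OOP $2,846.80). Plan pays $8,134 − $2,846.80 = $5,287.20.
Claim 2 — $1,690: deductible met; 20% of $1,690 = $338. Traveler pays $338; OOP now $3,184.80. Plan pays $1,690 − $338 = $1,352.
Claim 3 — $9,850: deductible already satisfied, so traveler's share is 20% × $9,850 = $1,970. Traveler owes $1,970 (running OOP $5,154.80). Plan pays $9,850 − $1,970 = $7,880.
Claim 4 — $8,744: deductible already satisfied, so traveler's share is 20% × $8,744 = $1,748.80. That would push OOP to $6,903.60, over the $6,500 cap, so traveler pays $6,500 − $5,154.80 = $1,345.20. Insurer: $8,744 − $1,345.20 = $7,398.80.
Insurer total: $5,287.20 + $1,352 + $7,880 + $7,398.80 = $21,918.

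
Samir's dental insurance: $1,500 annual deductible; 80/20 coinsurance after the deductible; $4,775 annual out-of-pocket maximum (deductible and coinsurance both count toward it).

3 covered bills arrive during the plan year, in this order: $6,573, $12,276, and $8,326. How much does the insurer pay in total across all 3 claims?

Claim 1 ($6,573): $1,500 to deductible, leaving $5,073; coinsurance $5,073 × 20% = $1,014.60. Patient owes $2,514.60 (running OOP $2,514.60). Plan pays $6,573 − $2,514.60 = $4,058.40.
Claim 2 ($12,276): deductible met; 20% of $12,276 = $2,455.20. Adding that to $2,514.60 gives $4,969.80, past the $4,775 cap; patient pays only $4,775 − $2,514.60 = $2,260.40. Insurer: $12,276 − $2,260.40 = $10,015.60.
Claim 3 ($8,326): 20% coinsurance on $8,326 = $1,665.20. Adding that to $4,775 gives $6,440.20, past the $4,775 cap; patient pays only $4,775 − $4,775 = $0. Insurer: $8,326 − $0 = $8,326.
Insurer total = bills − patient's total = $27,175 − $4,775 = $22,400.

$22,400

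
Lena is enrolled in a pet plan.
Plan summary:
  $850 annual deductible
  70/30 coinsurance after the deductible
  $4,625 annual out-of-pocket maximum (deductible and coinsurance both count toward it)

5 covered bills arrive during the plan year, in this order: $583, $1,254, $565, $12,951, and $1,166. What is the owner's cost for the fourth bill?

Claim 1 — $583: entire amount goes to the deductible. Owner pays $583; OOP now $583.
Claim 2 — $1,254: $267 finishes the deductible; $987 goes to coinsurance; coinsurance $987 × 30% = $296.10. Cost to owner: $563.10. OOP to date $1,146.10.
Claim 3 — $565: deductible already satisfied, so owner's share is 30% × $565 = $169.50. Owner owes $169.50 (running OOP $1,315.60).
Claim 4 — $12,951: deductible met; 30% of $12,951 = $3,885.30. Adding that to $1,315.60 gives $5,200.90, past the $4,625 cap; owner pays only $4,625 − $1,315.60 = $3,309.40.

$3,309.40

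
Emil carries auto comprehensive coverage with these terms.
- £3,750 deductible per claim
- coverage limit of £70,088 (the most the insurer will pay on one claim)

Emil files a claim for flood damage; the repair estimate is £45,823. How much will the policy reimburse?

£42,073

After the deductible, £45,823 − £3,750 = £42,073 remains.
£42,073 is within the £70,088 limit, so the insurer pays £42,073.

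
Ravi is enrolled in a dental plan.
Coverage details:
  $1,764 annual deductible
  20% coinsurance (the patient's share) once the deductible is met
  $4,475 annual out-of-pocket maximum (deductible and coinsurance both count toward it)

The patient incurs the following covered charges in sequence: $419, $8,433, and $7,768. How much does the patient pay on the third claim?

Bill 1, $419: fully absorbed by the deductible. Patient owes $419 (running OOP $419).
Bill 2, $8,433: $1,345 finishes the deductible; $7,088 goes to coinsurance; coinsurance $7,088 × 20% = $1,417.60. Cost to patient: $2,762.60. OOP to date $3,181.60.
Bill 3, $7,768: 20% coinsurance on $7,768 = $1,553.60. That would push OOP to $4,735.20, over the $4,475 cap, so patient pays $4,475 − $3,181.60 = $1,293.40.

$1,293.40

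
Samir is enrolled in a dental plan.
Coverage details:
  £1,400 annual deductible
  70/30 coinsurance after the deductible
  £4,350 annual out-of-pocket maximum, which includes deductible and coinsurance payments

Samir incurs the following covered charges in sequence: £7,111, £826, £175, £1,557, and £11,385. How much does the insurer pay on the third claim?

Claim 1 (£7,111): £1,400 to deductible, leaving £5,711; patient's 30% is £1,713.30. Patient pays £3,113.30; OOP now £3,113.30. Plan pays £7,111 − £3,113.30 = £3,997.70.
Claim 2 (£826): deductible met; 30% of £826 = £247.80. Patient pays £247.80; OOP now £3,361.10. Plan pays £826 − £247.80 = £578.20.
Claim 3 (£175): deductible met; 30% of £175 = £52.50. Patient pays £52.50; OOP now £3,413.60. Insurer: £175 − £52.50 = £122.50.

£122.50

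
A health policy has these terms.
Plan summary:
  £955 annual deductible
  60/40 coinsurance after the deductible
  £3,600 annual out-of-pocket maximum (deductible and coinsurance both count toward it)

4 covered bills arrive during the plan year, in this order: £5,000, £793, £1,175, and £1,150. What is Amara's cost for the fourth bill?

£239.80

Claim 1 (£5,000): £955 finishes the deductible; £4,045 goes to coinsurance; 40% of £4,045 = £1,618. Patient pays £2,573; OOP now £2,573.
Claim 2 (£793): deductible met; 40% of £793 = £317.20. Cost to patient: £317.20. OOP to date £2,890.20.
Claim 3 (£1,175): 40% coinsurance on £1,175 = £470. Cost to patient: £470. OOP to date £3,360.20.
Claim 4 (£1,150): deductible met; 40% of £1,150 = £460. OOP would hit £3,820.20 > £3,600, so the cap limits the patient to £3,600 − £3,360.20 = £239.80.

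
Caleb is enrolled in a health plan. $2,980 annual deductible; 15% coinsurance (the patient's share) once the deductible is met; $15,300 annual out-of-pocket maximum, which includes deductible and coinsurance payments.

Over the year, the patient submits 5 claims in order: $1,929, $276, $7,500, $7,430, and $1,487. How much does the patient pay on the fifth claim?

$223.05

#1 ($1,929): all of it applies to the deductible. Patient owes $1,929 (running OOP $1,929).
#2 ($276): entire amount goes to the deductible. Patient owes $276 (running OOP $2,205).
#3 ($7,500): $775 to deductible, leaving $6,725; coinsurance $6,725 × 15% = $1,008.75. Cost to patient: $1,783.75. OOP to date $3,988.75.
#4 ($7,430): deductible already satisfied, so patient's share is 15% × $7,430 = $1,114.50. Cost to patient: $1,114.50. OOP to date $5,103.25.
#5 ($1,487): 15% coinsurance on $1,487 = $223.05. Patient pays $223.05; OOP now $5,326.30.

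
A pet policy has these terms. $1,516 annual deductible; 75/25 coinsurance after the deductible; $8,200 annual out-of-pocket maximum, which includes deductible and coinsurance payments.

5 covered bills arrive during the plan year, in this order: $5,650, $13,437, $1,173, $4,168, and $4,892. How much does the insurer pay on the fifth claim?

#1 ($5,650): $1,516 to deductible, leaving $4,134; 25% of $4,134 = $1,033.50. Owner pays $2,549.50; OOP now $2,549.50. Plan pays $5,650 − $2,549.50 = $3,100.50.
#2 ($13,437): deductible already satisfied, so owner's share is 25% × $13,437 = $3,359.25. Owner pays $3,359.25; OOP now $5,908.75. Insurer: $13,437 − $3,359.25 = $10,077.75.
#3 ($1,173): 25% coinsurance on $1,173 = $293.25. Owner owes $293.25 (running OOP $6,202). Insurer: $1,173 − $293.25 = $879.75.
#4 ($4,168): deductible already satisfied, so owner's share is 25% × $4,168 = $1,042. Owner pays $1,042; OOP now $7,244. Insurer: $4,168 − $1,042 = $3,126.
#5 ($4,892): deductible already satisfied, so owner's share is 25% × $4,892 = $1,223. That would push OOP to $8,467, over the $8,200 cap, so owner pays $8,200 − $7,244 = $956. Plan pays $4,892 − $956 = $3,936.

$3,936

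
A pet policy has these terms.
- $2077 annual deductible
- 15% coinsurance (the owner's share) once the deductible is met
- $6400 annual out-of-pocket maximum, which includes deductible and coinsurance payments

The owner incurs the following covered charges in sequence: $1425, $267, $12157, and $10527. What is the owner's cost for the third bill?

$2150.80

Claim 1 — $1425: all of it applies to the deductible. Owner pays $1425; OOP now $1425.
Claim 2 — $267: entire amount goes to the deductible. Cost to owner: $267. OOP to date $1692.
Claim 3 — $12157: deductible takes $385, $11772 remains; 15% of $11772 = $1765.80. Owner pays $2150.80; OOP now $3842.80.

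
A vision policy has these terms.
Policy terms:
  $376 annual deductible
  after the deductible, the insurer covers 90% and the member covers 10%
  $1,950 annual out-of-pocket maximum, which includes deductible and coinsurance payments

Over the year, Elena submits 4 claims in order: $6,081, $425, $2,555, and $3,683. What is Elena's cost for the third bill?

$255.50

Bill 1, $6,081: $376 finishes the deductible; $5,705 goes to coinsurance; coinsurance $5,705 × 10% = $570.50. Member pays $946.50; OOP now $946.50.
Bill 2, $425: deductible already satisfied, so member's share is 10% × $425 = $42.50. Member owes $42.50 (running OOP $989).
Bill 3, $2,555: deductible already satisfied, so member's share is 10% × $2,555 = $255.50. Member owes $255.50 (running OOP $1,244.50).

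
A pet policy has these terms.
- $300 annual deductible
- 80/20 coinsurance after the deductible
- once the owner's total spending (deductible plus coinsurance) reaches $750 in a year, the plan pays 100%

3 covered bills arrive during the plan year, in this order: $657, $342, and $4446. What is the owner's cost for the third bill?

$310.20

#1 ($657): deductible takes $300, $357 remains; coinsurance $357 × 20% = $71.40. Cost to owner: $371.40. OOP to date $371.40.
#2 ($342): deductible met; 20% of $342 = $68.40. Owner owes $68.40 (running OOP $439.80).
#3 ($4446): 20% coinsurance on $4446 = $889.20. That would push OOP to $1329, over the $750 cap, so owner pays $750 − $439.80 = $310.20.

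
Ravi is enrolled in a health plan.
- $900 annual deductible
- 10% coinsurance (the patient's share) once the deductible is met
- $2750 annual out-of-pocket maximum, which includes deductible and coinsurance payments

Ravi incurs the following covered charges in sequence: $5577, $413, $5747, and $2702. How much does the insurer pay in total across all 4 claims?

#1 ($5577): $900 finishes the deductible; $4677 goes to coinsurance; patient's 10% is $467.70. Patient pays $1367.70; OOP now $1367.70. Plan pays $5577 − $1367.70 = $4209.30.
#2 ($413): deductible met; 10% of $413 = $41.30. Cost to patient: $41.30. OOP to date $1409. Insurer: $413 − $41.30 = $371.70.
#3 ($5747): deductible met; 10% of $5747 = $574.70. Patient owes $574.70 (running OOP $1983.70). Plan pays $5747 − $574.70 = $5172.30.
#4 ($2702): 10% coinsurance on $2702 = $270.20. Patient pays $270.20; OOP now $2253.90. Insurer: $2702 − $270.20 = $2431.80.
Insurer total = bills − patient's total = $14439 − $2253.90 = $12185.10.

$12185.10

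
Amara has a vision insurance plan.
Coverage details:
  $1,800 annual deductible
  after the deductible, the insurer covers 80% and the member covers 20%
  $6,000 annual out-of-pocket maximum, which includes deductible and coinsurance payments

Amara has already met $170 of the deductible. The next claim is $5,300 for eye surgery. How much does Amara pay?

Remaining deductible: $1,800 − $170 = $1,630.
The remaining $3,670 (= $5,300 − $1,630) moves to coinsurance.
20% of $3,670 = $734 falls to the member.
Member responsibility before any cap: $1,630 + $734 = $2,364.
Year-to-date out-of-pocket becomes $170 + $2,364 = $2,534, still under the $6,000 maximum, so no cap applies.

$2,364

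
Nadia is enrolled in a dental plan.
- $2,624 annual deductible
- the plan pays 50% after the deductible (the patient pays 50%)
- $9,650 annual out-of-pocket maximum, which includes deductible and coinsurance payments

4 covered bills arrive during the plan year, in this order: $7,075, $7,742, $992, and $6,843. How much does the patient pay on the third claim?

$496

Claim 1 — $7,075: deductible takes $2,624, $4,451 remains; coinsurance $4,451 × 50% = $2,225.50. Patient owes $4,849.50 (running OOP $4,849.50).
Claim 2 — $7,742: deductible met; 50% of $7,742 = $3,871. Cost to patient: $3,871. OOP to date $8,720.50.
Claim 3 — $992: 50% coinsurance on $992 = $496. Patient owes $496 (running OOP $9,216.50).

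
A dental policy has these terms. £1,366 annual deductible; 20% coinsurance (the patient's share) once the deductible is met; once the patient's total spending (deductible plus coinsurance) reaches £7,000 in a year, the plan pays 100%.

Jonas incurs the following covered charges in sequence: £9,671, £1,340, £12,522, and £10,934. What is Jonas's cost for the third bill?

#1 (£9,671): £1,366 finishes the deductible; £8,305 goes to coinsurance; patient's 20% is £1,661. Patient owes £3,027 (running OOP £3,027).
#2 (£1,340): 20% coinsurance on £1,340 = £268. Patient owes £268 (running OOP £3,295).
#3 (£12,522): deductible met; 20% of £12,522 = £2,504.40. Cost to patient: £2,504.40. OOP to date £5,799.40.

£2,504.40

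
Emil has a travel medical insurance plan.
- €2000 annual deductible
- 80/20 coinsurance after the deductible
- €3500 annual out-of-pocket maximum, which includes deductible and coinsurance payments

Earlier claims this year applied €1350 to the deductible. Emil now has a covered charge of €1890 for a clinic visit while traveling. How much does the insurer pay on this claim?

Remaining deductible: €2000 − €1350 = €650.
The remaining €1240 (= €1890 − €650) moves to coinsurance.
Coinsurance: €1240 × 20% = €248.
Traveler responsibility before any cap: €650 + €248 = €898.
Year-to-date out-of-pocket becomes €1350 + €898 = €2248, still under the €3500 maximum, so no cap applies.
Insurer pays the balance: €1890 − €898 = €992.

€992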